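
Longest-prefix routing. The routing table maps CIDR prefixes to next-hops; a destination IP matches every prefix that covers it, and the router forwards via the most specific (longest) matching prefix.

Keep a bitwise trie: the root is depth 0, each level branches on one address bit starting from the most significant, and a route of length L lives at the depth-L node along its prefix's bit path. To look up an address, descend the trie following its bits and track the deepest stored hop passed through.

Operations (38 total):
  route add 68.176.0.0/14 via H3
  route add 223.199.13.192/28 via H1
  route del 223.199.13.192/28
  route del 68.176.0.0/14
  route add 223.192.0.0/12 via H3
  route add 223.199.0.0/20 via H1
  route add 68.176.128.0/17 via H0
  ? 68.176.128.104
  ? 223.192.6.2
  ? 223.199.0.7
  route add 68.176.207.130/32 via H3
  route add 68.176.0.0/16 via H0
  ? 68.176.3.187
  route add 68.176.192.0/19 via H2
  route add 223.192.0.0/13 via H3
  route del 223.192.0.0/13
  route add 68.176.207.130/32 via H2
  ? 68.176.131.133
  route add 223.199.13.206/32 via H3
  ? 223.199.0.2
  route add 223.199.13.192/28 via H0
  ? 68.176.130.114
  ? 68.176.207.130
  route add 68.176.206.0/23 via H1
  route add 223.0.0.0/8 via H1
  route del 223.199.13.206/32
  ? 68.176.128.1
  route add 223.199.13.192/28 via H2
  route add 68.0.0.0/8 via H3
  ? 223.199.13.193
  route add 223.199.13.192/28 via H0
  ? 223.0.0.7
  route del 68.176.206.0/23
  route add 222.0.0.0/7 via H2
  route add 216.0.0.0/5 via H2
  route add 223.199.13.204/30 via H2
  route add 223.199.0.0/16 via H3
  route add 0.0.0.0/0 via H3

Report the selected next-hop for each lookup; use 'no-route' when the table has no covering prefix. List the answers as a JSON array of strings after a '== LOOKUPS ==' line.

Trace:
  add 68.176.0.0/14 -> H3 at depth 14
  add 223.199.13.192/28 -> H1 at depth 28
  del 223.199.13.192/28 (clear depth 28)
  del 68.176.0.0/14 (clear depth 14)
  add 223.192.0.0/12 -> H3 at depth 12
  add 223.199.0.0/20 -> H1 at depth 20
  add 68.176.128.0/17 -> H0 at depth 17
  ? 68.176.128.104  path d0:-→d1:-→d2:-→d3:-→d4:-→d5:-→d6:-→d7:-→d8:-→d9:-→d10:-→d11:-→d12:-→d13:-→d14:-→d15:-→d16:-→d17:H0  best=H0
  ? 223.192.6.2  path d0:-→d1:-→d2:-→d3:-→d4:-→d5:-→d6:-→d7:-→d8:-→d9:-→d10:-→d11:-→d12:H3→d13:-  best=H3
  ? 223.199.0.7  path d0:-→d1:-→d2:-→d3:-→d4:-→d5:-→d6:-→d7:-→d8:-→d9:-→d10:-→d11:-→d12:H3→d13:-→d14:-→d15:-→d16:-→d17:-→d18:-→d19:-→d20:H1  best=H1
  add 68.176.207.130/32 -> H3 at depth 32
  add 68.176.0.0/16 -> H0 at depth 16
  ? 68.176.3.187  path d0:-→d1:-→d2:-→d3:-→d4:-→d5:-→d6:-→d7:-→d8:-→d9:-→d10:-→d11:-→d12:-→d13:-→d14:-→d15:-→d16:H0  best=H0
  add 68.176.192.0/19 -> H2 at depth 19
  add 223.192.0.0/13 -> H3 at depth 13
  del 223.192.0.0/13 (clear depth 13)
  add 68.176.207.130/32 -> H2 at depth 32
  ? 68.176.131.133  path d0:-→d1:-→d2:-→d3:-→d4:-→d5:-→d6:-→d7:-→d8:-→d9:-→d10:-→d11:-→d12:-→d13:-→d14:-→d15:-→d16:H0→d17:H0  best=H0
  add 223.199.13.206/32 -> H3 at depth 32
  ? 223.199.0.2  path d0:-→d1:-→d2:-→d3:-→d4:-→d5:-→d6:-→d7:-→d8:-→d9:-→d10:-→d11:-→d12:H3→d13:-→d14:-→d15:-→d16:-→d17:-→d18:-→d19:-→d20:H1  best=H1
  add 223.199.13.192/28 -> H0 at depth 28
  ? 68.176.130.114  path d0:-→d1:-→d2:-→d3:-→d4:-→d5:-→d6:-→d7:-→d8:-→d9:-→d10:-→d11:-→d12:-→d13:-→d14:-→d15:-→d16:H0→d17:H0  best=H0
  ? 68.176.207.130  path d0:-→d1:-→d2:-→d3:-→d4:-→d5:-→d6:-→d7:-→d8:-→d9:-→d10:-→d11:-→d12:-→d13:-→d14:-→d15:-→d16:H0→d17:H0→d18:-→d19:H2→d20:-→d21:-→d22:-→d23:-→d24:-→d25:-→d26:-→d27:-→d28:-→d29:-→d30:-→d31:-→d32:H2  best=H2
  add 68.176.206.0/23 -> H1 at depth 23
  add 223.0.0.0/8 -> H1 at depth 8
  del 223.199.13.206/32 (clear depth 32)
  ? 68.176.128.1  path d0:-→d1:-→d2:-→d3:-→d4:-→d5:-→d6:-→d7:-→d8:-→d9:-→d10:-→d11:-→d12:-→d13:-→d14:-→d15:-→d16:H0→d17:H0  best=H0
  add 223.199.13.192/28 -> H2 at depth 28
  add 68.0.0.0/8 -> H3 at depth 8
  ? 223.199.13.193  path d0:-→d1:-→d2:-→d3:-→d4:-→d5:-→d6:-→d7:-→d8:H1→d9:-→d10:-→d11:-→d12:H3→d13:-→d14:-→d15:-→d16:-→d17:-→d18:-→d19:-→d20:H1→d21:-→d22:-→d23:-→d24:-→d25:-→d26:-→d27:-→d28:H2  best=H2
  add 223.199.13.192/28 -> H0 at depth 28
  ? 223.0.0.7  path d0:-→d1:-→d2:-→d3:-→d4:-→d5:-→d6:-→d7:-→d8:H1  best=H1
  del 68.176.206.0/23 (clear depth 23)
  add 222.0.0.0/7 -> H2 at depth 7
  add 216.0.0.0/5 -> H2 at depth 5
  add 223.199.13.204/30 -> H2 at depth 30
  add 223.199.0.0/16 -> H3 at depth 16
  add 0.0.0.0/0 -> H3 at depth 0

== LOOKUPS ==
["H0","H3","H1","H0","H0","H1","H0","H2","H0","H2","H1"]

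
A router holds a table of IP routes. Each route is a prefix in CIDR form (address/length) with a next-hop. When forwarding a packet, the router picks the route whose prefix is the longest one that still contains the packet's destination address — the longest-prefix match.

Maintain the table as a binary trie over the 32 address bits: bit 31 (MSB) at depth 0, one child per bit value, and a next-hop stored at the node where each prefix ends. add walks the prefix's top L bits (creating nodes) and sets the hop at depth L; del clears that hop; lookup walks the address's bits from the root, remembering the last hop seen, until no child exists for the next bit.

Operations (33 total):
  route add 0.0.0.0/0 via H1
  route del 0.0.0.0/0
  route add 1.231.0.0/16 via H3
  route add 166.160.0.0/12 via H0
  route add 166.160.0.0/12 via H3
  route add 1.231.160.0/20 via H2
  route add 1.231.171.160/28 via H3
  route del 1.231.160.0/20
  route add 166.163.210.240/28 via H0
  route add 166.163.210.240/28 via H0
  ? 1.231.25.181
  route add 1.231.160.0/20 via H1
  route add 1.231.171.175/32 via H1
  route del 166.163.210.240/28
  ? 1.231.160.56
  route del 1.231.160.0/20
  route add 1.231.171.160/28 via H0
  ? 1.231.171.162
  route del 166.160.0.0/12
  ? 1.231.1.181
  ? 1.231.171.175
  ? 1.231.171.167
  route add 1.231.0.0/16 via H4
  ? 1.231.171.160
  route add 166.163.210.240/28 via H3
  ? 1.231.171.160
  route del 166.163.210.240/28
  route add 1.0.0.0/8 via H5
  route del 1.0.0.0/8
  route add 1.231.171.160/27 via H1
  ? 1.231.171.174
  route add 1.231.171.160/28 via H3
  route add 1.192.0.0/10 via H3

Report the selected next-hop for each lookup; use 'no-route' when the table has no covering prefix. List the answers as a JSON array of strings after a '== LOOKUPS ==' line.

Process each operation:
  + 0.0.0.0/0 (H1) depth=0
  del 0.0.0.0/0 (clear depth 0)
  + 1.231.0.0/16 (H3) depth=16
  + 166.160.0.0/12 (H0) depth=12
  + 166.160.0.0/12 (H3) depth=12
  + 1.231.160.0/20 (H2) depth=20
  + 1.231.171.160/28 (H3) depth=28
  del 1.231.160.0/20 (clear depth 20)
  + 166.163.210.240/28 (H0) depth=28
  + 166.163.210.240/28 (H0) depth=28
  Q 1.231.25.181: descend 0000000111100111 ; hops seen [H3] ; pick H3
  + 1.231.160.0/20 (H1) depth=20
  + 1.231.171.175/32 (H1) depth=32
  del 166.163.210.240/28 (clear depth 28)
  Q 1.231.160.56: descend 00000001111001111010 ; hops seen [H3,H1] ; pick H1
  del 1.231.160.0/20 (clear depth 20)
  + 1.231.171.160/28 (H0) depth=28
  Q 1.231.171.162: descend 0000000111100111101010111010 ; hops seen [H3,H0] ; pick H0
  del 166.160.0.0/12 (clear depth 12)
  Q 1.231.1.181: descend 0000000111100111 ; hops seen [H3] ; pick H3
  Q 1.231.171.175: descend 00000001111001111010101110101111 ; hops seen [H3,H0,H1] ; pick H1
  Q 1.231.171.167: descend 0000000111100111101010111010 ; hops seen [H3,H0] ; pick H0
  + 1.231.0.0/16 (H4) depth=16
  Q 1.231.171.160: descend 0000000111100111101010111010 ; hops seen [H4,H0] ; pick H0
  + 166.163.210.240/28 (H3) depth=28
  Q 1.231.171.160: descend 0000000111100111101010111010 ; hops seen [H4,H0] ; pick H0
  del 166.163.210.240/28 (clear depth 28)
  + 1.0.0.0/8 (H5) depth=8
  del 1.0.0.0/8 (clear depth 8)
  + 1.231.171.160/27 (H1) depth=27
  Q 1.231.171.174: descend 0000000111100111101010111010111 ; hops seen [H4,H1,H0] ; pick H0
  + 1.231.171.160/28 (H3) depth=28
  + 1.192.0.0/10 (H3) depth=10

== LOOKUPS ==
["H3","H1","H0","H3","H1","H0","H0","H0","H0"]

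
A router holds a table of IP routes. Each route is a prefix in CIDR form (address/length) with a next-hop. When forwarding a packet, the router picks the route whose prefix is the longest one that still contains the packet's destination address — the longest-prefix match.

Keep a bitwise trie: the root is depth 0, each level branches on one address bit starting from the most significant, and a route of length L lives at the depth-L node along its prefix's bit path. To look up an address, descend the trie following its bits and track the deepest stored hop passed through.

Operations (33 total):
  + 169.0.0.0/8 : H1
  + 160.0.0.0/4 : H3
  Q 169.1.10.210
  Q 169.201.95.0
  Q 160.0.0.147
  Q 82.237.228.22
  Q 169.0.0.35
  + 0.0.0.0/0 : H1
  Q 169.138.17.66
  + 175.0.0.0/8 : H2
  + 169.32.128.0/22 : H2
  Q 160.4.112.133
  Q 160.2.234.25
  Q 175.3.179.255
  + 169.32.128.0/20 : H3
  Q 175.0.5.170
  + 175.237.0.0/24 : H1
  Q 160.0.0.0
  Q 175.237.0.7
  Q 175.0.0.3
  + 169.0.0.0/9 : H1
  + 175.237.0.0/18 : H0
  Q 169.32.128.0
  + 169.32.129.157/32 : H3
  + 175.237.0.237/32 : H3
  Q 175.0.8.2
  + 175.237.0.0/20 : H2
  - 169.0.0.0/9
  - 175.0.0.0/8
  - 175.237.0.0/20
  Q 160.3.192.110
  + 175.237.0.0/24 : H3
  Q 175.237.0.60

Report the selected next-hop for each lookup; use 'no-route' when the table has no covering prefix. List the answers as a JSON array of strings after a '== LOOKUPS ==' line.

Trace:
  add 169.0.0.0/8 -> H1 at depth 8
  add 160.0.0.0/4 -> H3 at depth 4
  Q 169.1.10.210: descend 10101001 ; hops seen [H3,H1] ; pick H1
  Q 169.201.95.0: descend 10101001 ; hops seen [H3,H1] ; pick H1
  Q 160.0.0.147: descend 1010 ; hops seen [H3] ; pick H3
  Q 82.237.228.22: descend ε ; hops seen [∅] ; pick no-route
  Q 169.0.0.35: descend 10101001 ; hops seen [H3,H1] ; pick H1
  add 0.0.0.0/0 -> H1 at depth 0
  Q 169.138.17.66: descend 10101001 ; hops seen [H1,H3,H1] ; pick H1
  add 175.0.0.0/8 -> H2 at depth 8
  add 169.32.128.0/22 -> H2 at depth 22
  Q 160.4.112.133: descend 1010 ; hops seen [H1,H3] ; pick H3
  Q 160.2.234.25: descend 1010 ; hops seen [H1,H3] ; pick H3
  Q 175.3.179.255: descend 10101111 ; hops seen [H1,H3,H2] ; pick H2
  add 169.32.128.0/20 -> H3 at depth 20
  Q 175.0.5.170: descend 10101111 ; hops seen [H1,H3,H2] ; pick H2
  add 175.237.0.0/24 -> H1 at depth 24
  Q 160.0.0.0: descend 1010 ; hops seen [H1,H3] ; pick H3
  Q 175.237.0.7: descend 101011111110110100000000 ; hops seen [H1,H3,H2,H1] ; pick H1
  Q 175.0.0.3: descend 10101111 ; hops seen [H1,H3,H2] ; pick H2
  add 169.0.0.0/9 -> H1 at depth 9
  add 175.237.0.0/18 -> H0 at depth 18
  Q 169.32.128.0: descend 1010100100100000100000 ; hops seen [H1,H3,H1,H1,H3,H2] ; pick H2
  add 169.32.129.157/32 -> H3 at depth 32
  add 175.237.0.237/32 -> H3 at depth 32
  Q 175.0.8.2: descend 10101111 ; hops seen [H1,H3,H2] ; pick H2
  add 175.237.0.0/20 -> H2 at depth 20
  - 169.0.0.0/9 clear@9
  - 175.0.0.0/8 clear@8
  - 175.237.0.0/20 clear@20
  Q 160.3.192.110: descend 1010 ; hops seen [H1,H3] ; pick H3
  add 175.237.0.0/24 -> H3 at depth 24
  Q 175.237.0.60: descend 101011111110110100000000 ; hops seen [H1,H3,H0,H3] ; pick H3

== LOOKUPS ==
["H1","H1","H3","no-route","H1","H1","H3","H3","H2","H2","H3","H1","H2","H2","H2","H3","H3"]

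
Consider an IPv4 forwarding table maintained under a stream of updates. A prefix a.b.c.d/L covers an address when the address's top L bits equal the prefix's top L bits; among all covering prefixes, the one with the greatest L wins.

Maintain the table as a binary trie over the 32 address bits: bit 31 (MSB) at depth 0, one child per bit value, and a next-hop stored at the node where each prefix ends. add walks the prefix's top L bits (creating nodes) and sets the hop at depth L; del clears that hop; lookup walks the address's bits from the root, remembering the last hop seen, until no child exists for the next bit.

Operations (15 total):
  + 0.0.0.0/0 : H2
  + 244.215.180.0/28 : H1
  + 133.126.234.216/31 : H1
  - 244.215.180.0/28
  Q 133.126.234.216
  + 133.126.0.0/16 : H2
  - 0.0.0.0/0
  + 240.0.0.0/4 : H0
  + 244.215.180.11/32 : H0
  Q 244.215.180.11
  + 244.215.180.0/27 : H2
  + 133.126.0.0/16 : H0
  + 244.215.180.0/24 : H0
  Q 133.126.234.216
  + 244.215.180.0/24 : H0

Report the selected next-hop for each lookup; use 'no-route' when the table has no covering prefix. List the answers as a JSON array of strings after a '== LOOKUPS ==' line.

Apply in order:
  + 0.0.0.0/0 (H2) depth=0
  + 244.215.180.0/28 (H1) depth=28
  + 133.126.234.216/31 (H1) depth=31
  - 244.215.180.0/28 clear@28
  lookup 133.126.234.216: bits 1000010101111110111010101101100 walk d0:H2→d1:-→d2:-→d3:-→d4:-→d5:-→d6:-→d7:-→d8:-→d9:-→d10:-→d11:-→d12:-→d13:-→d14:-→d15:-→d16:-→d17:-→d18:-→d19:-→d20:-→d21:-→d22:-→d23:-→d24:-→d25:-→d26:-→d27:-→d28:-→d29:-→d30:-→d31:H1 -> H1
  + 133.126.0.0/16 (H2) depth=16
  - 0.0.0.0/0 clear@0
  + 240.0.0.0/4 (H0) depth=4
  + 244.215.180.11/32 (H0) depth=32
  lookup 244.215.180.11: bits 11110100110101111011010000001011 walk d0:-→d1:-→d2:-→d3:-→d4:H0→d5:-→d6:-→d7:-→d8:-→d9:-→d10:-→d11:-→d12:-→d13:-→d14:-→d15:-→d16:-→d17:-→d18:-→d19:-→d20:-→d21:-→d22:-→d23:-→d24:-→d25:-→d26:-→d27:-→d28:-→d29:-→d30:-→d31:-→d32:H0 -> H0
  + 244.215.180.0/27 (H2) depth=27
  + 133.126.0.0/16 (H0) depth=16
  + 244.215.180.0/24 (H0) depth=24
  lookup 133.126.234.216: bits 1000010101111110111010101101100 walk d0:-→d1:-→d2:-→d3:-→d4:-→d5:-→d6:-→d7:-→d8:-→d9:-→d10:-→d11:-→d12:-→d13:-→d14:-→d15:-→d16:H0→d17:-→d18:-→d19:-→d20:-→d21:-→d22:-→d23:-→d24:-→d25:-→d26:-→d27:-→d28:-→d29:-→d30:-→d31:H1 -> H1
  + 244.215.180.0/24 (H0) depth=24

== LOOKUPS ==
["H1","H0","H1"]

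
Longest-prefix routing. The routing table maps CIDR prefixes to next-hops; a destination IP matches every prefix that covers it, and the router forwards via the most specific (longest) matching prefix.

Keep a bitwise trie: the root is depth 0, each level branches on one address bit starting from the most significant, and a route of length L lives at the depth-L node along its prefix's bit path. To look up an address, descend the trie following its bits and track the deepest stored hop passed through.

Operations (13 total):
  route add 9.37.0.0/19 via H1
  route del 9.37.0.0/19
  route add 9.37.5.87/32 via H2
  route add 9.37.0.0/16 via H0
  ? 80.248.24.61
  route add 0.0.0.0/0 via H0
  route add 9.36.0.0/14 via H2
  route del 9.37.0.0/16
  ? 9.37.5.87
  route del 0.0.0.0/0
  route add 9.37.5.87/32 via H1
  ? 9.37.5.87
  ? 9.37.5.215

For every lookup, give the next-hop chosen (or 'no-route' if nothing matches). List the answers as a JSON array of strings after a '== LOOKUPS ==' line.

Trace:
  + 9.37.0.0/19 (H1) depth=19
  - 9.37.0.0/19 clear@19
  + 9.37.5.87/32 (H2) depth=32
  + 9.37.0.0/16 (H0) depth=16
  ? 80.248.24.61  path d0:-→d1:-  best=no-route
  + 0.0.0.0/0 (H0) depth=0
  + 9.36.0.0/14 (H2) depth=14
  - 9.37.0.0/16 clear@16
  ? 9.37.5.87  path d0:H0→d1:-→d2:-→d3:-→d4:-→d5:-→d6:-→d7:-→d8:-→d9:-→d10:-→d11:-→d12:-→d13:-→d14:H2→d15:-→d16:-→d17:-→d18:-→d19:-→d20:-→d21:-→d22:-→d23:-→d24:-→d25:-→d26:-→d27:-→d28:-→d29:-→d30:-→d31:-→d32:H2  best=H2
  - 0.0.0.0/0 clear@0
  + 9.37.5.87/32 (H1) depth=32
  ? 9.37.5.87  path d0:-→d1:-→d2:-→d3:-→d4:-→d5:-→d6:-→d7:-→d8:-→d9:-→d10:-→d11:-→d12:-→d13:-→d14:H2→d15:-→d16:-→d17:-→d18:-→d19:-→d20:-→d21:-→d22:-→d23:-→d24:-→d25:-→d26:-→d27:-→d28:-→d29:-→d30:-→d31:-→d32:H1  best=H1
  ? 9.37.5.215  path d0:-→d1:-→d2:-→d3:-→d4:-→d5:-→d6:-→d7:-→d8:-→d9:-→d10:-→d11:-→d12:-→d13:-→d14:H2→d15:-→d16:-→d17:-→d18:-→d19:-→d20:-→d21:-→d22:-→d23:-→d24:-  best=H2

== LOOKUPS ==
["no-route","H2","H1","H2"]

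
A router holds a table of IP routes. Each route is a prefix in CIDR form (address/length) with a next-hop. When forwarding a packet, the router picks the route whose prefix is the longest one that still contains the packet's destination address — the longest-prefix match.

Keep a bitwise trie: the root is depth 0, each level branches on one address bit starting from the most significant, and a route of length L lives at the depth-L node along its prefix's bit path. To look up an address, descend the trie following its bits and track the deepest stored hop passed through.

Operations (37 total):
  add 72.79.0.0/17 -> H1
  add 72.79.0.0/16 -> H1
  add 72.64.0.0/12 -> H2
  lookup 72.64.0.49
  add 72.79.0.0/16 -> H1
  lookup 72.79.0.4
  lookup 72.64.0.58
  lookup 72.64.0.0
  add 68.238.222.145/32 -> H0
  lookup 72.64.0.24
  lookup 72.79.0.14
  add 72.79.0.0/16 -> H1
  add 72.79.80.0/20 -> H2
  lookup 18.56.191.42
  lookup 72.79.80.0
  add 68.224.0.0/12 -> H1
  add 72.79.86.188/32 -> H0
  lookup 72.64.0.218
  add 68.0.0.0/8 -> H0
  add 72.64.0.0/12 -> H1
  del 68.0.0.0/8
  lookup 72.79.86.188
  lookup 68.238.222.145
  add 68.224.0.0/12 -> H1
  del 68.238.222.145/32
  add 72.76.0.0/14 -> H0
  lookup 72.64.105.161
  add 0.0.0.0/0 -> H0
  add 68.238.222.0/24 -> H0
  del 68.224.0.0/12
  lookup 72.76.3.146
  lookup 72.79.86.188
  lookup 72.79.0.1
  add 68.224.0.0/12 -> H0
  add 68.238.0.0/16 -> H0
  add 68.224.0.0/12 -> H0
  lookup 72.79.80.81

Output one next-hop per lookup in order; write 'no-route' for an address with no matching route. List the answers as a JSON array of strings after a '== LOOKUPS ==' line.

Trace:
  + 72.79.0.0/17 (H1) depth=17
  + 72.79.0.0/16 (H1) depth=16
  + 72.64.0.0/12 (H2) depth=12
  ? 72.64.0.49  path d0:-→d1:-→d2:-→d3:-→d4:-→d5:-→d6:-→d7:-→d8:-→d9:-→d10:-→d11:-→d12:H2  best=H2
  + 72.79.0.0/16 (H1) depth=16
  ? 72.79.0.4  path d0:-→d1:-→d2:-→d3:-→d4:-→d5:-→d6:-→d7:-→d8:-→d9:-→d10:-→d11:-→d12:H2→d13:-→d14:-→d15:-→d16:H1→d17:H1  best=H1
  ? 72.64.0.58  path d0:-→d1:-→d2:-→d3:-→d4:-→d5:-→d6:-→d7:-→d8:-→d9:-→d10:-→d11:-→d12:H2  best=H2
  ? 72.64.0.0  path d0:-→d1:-→d2:-→d3:-→d4:-→d5:-→d6:-→d7:-→d8:-→d9:-→d10:-→d11:-→d12:H2  best=H2
  + 68.238.222.145/32 (H0) depth=32
  ? 72.64.0.24  path d0:-→d1:-→d2:-→d3:-→d4:-→d5:-→d6:-→d7:-→d8:-→d9:-→d10:-→d11:-→d12:H2  best=H2
  ? 72.79.0.14  path d0:-→d1:-→d2:-→d3:-→d4:-→d5:-→d6:-→d7:-→d8:-→d9:-→d10:-→d11:-→d12:H2→d13:-→d14:-→d15:-→d16:H1→d17:H1  best=H1
  + 72.79.0.0/16 (H1) depth=16
  + 72.79.80.0/20 (H2) depth=20
  ? 18.56.191.42  path d0:-→d1:-  best=no-route
  ? 72.79.80.0  path d0:-→d1:-→d2:-→d3:-→d4:-→d5:-→d6:-→d7:-→d8:-→d9:-→d10:-→d11:-→d12:H2→d13:-→d14:-→d15:-→d16:H1→d17:H1→d18:-→d19:-→d20:H2  best=H2
  + 68.224.0.0/12 (H1) depth=12
  + 72.79.86.188/32 (H0) depth=32
  ? 72.64.0.218  path d0:-→d1:-→d2:-→d3:-→d4:-→d5:-→d6:-→d7:-→d8:-→d9:-→d10:-→d11:-→d12:H2  best=H2
  + 68.0.0.0/8 (H0) depth=8
  + 72.64.0.0/12 (H1) depth=12
  del 68.0.0.0/8 (clear depth 8)
  ? 72.79.86.188  path d0:-→d1:-→d2:-→d3:-→d4:-→d5:-→d6:-→d7:-→d8:-→d9:-→d10:-→d11:-→d12:H1→d13:-→d14:-→d15:-→d16:H1→d17:H1→d18:-→d19:-→d20:H2→d21:-→d22:-→d23:-→d24:-→d25:-→d26:-→d27:-→d28:-→d29:-→d30:-→d31:-→d32:H0  best=H0
  ? 68.238.222.145  path d0:-→d1:-→d2:-→d3:-→d4:-→d5:-→d6:-→d7:-→d8:-→d9:-→d10:-→d11:-→d12:H1→d13:-→d14:-→d15:-→d16:-→d17:-→d18:-→d19:-→d20:-→d21:-→d22:-→d23:-→d24:-→d25:-→d26:-→d27:-→d28:-→d29:-→d30:-→d31:-→d32:H0  best=H0
  + 68.224.0.0/12 (H1) depth=12
  del 68.238.222.145/32 (clear depth 32)
  + 72.76.0.0/14 (H0) depth=14
  ? 72.64.105.161  path d0:-→d1:-→d2:-→d3:-→d4:-→d5:-→d6:-→d7:-→d8:-→d9:-→d10:-→d11:-→d12:H1  best=H1
  + 0.0.0.0/0 (H0) depth=0
  + 68.238.222.0/24 (H0) depth=24
  del 68.224.0.0/12 (clear depth 12)
  ? 72.76.3.146  path d0:H0→d1:-→d2:-→d3:-→d4:-→d5:-→d6:-→d7:-→d8:-→d9:-→d10:-→d11:-→d12:H1→d13:-→d14:H0  best=H0
  ? 72.79.86.188  path d0:H0→d1:-→d2:-→d3:-→d4:-→d5:-→d6:-→d7:-→d8:-→d9:-→d10:-→d11:-→d12:H1→d13:-→d14:H0→d15:-→d16:H1→d17:H1→d18:-→d19:-→d20:H2→d21:-→d22:-→d23:-→d24:-→d25:-→d26:-→d27:-→d28:-→d29:-→d30:-→d31:-→d32:H0  best=H0
  ? 72.79.0.1  path d0:H0→d1:-→d2:-→d3:-→d4:-→d5:-→d6:-→d7:-→d8:-→d9:-→d10:-→d11:-→d12:H1→d13:-→d14:H0→d15:-→d16:H1→d17:H1  best=H1
  + 68.224.0.0/12 (H0) depth=12
  + 68.238.0.0/16 (H0) depth=16
  + 68.224.0.0/12 (H0) depth=12
  ? 72.79.80.81  path d0:H0→d1:-→d2:-→d3:-→d4:-→d5:-→d6:-→d7:-→d8:-→d9:-→d10:-→d11:-→d12:H1→d13:-→d14:H0→d15:-→d16:H1→d17:H1→d18:-→d19:-→d20:H2→d21:-  best=H2

== LOOKUPS ==
["H2","H1","H2","H2","H2","H1","no-route","H2","H2","H0","H0","H1","H0","H0","H1","H2"]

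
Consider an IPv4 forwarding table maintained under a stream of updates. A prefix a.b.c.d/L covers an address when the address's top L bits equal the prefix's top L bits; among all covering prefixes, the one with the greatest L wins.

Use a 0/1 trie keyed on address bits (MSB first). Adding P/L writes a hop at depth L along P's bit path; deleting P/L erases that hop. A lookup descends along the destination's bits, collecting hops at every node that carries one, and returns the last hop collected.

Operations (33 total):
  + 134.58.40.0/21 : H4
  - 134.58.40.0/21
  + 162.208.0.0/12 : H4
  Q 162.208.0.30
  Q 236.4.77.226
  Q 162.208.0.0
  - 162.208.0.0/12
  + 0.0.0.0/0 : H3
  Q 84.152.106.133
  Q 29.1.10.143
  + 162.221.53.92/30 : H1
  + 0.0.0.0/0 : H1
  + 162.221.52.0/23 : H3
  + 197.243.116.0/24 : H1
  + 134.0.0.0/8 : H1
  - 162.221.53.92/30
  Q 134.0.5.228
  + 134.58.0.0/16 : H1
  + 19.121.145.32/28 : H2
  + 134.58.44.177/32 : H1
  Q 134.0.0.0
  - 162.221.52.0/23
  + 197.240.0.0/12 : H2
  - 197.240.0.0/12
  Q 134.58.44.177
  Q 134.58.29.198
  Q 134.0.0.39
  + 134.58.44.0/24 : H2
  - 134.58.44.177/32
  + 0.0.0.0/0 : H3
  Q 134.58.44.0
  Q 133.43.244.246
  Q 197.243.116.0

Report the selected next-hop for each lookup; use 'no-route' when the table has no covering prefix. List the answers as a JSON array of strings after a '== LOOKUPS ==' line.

Process each operation:
  add 134.58.40.0/21 -> H4 at depth 21
  del 134.58.40.0/21 (clear depth 21)
  add 162.208.0.0/12 -> H4 at depth 12
  Q 162.208.0.30: descend 101000101101 ; hops seen [H4] ; pick H4
  Q 236.4.77.226: descend 1 ; hops seen [∅] ; pick no-route
  Q 162.208.0.0: descend 101000101101 ; hops seen [H4] ; pick H4
  del 162.208.0.0/12 (clear depth 12)
  add 0.0.0.0/0 -> H3 at depth 0
  Q 84.152.106.133: descend ε ; hops seen [H3] ; pick H3
  Q 29.1.10.143: descend ε ; hops seen [H3] ; pick H3
  add 162.221.53.92/30 -> H1 at depth 30
  add 0.0.0.0/0 -> H1 at depth 0
  add 162.221.52.0/23 -> H3 at depth 23
  add 197.243.116.0/24 -> H1 at depth 24
  add 134.0.0.0/8 -> H1 at depth 8
  del 162.221.53.92/30 (clear depth 30)
  Q 134.0.5.228: descend 1000011000 ; hops seen [H1,H1] ; pick H1
  add 134.58.0.0/16 -> H1 at depth 16
  add 19.121.145.32/28 -> H2 at depth 28
  add 134.58.44.177/32 -> H1 at depth 32
  Q 134.0.0.0: descend 1000011000 ; hops seen [H1,H1] ; pick H1
  del 162.221.52.0/23 (clear depth 23)
  add 197.240.0.0/12 -> H2 at depth 12
  del 197.240.0.0/12 (clear depth 12)
  Q 134.58.44.177: descend 10000110001110100010110010110001 ; hops seen [H1,H1,H1,H1] ; pick H1
  Q 134.58.29.198: descend 100001100011101000 ; hops seen [H1,H1,H1] ; pick H1
  Q 134.0.0.39: descend 1000011000 ; hops seen [H1,H1] ; pick H1
  add 134.58.44.0/24 -> H2 at depth 24
  del 134.58.44.177/32 (clear depth 32)
  add 0.0.0.0/0 -> H3 at depth 0
  Q 134.58.44.0: descend 100001100011101000101100 ; hops seen [H3,H1,H1,H2] ; pick H2
  Q 133.43.244.246: descend 100001 ; hops seen [H3] ; pick H3
  Q 197.243.116.0: descend 110001011111001101110100 ; hops seen [H3,H1] ; pick H1

== LOOKUPS ==
["H4","no-route","H4","H3","H3","H1","H1","H1","H1","H1","H2","H3","H1"]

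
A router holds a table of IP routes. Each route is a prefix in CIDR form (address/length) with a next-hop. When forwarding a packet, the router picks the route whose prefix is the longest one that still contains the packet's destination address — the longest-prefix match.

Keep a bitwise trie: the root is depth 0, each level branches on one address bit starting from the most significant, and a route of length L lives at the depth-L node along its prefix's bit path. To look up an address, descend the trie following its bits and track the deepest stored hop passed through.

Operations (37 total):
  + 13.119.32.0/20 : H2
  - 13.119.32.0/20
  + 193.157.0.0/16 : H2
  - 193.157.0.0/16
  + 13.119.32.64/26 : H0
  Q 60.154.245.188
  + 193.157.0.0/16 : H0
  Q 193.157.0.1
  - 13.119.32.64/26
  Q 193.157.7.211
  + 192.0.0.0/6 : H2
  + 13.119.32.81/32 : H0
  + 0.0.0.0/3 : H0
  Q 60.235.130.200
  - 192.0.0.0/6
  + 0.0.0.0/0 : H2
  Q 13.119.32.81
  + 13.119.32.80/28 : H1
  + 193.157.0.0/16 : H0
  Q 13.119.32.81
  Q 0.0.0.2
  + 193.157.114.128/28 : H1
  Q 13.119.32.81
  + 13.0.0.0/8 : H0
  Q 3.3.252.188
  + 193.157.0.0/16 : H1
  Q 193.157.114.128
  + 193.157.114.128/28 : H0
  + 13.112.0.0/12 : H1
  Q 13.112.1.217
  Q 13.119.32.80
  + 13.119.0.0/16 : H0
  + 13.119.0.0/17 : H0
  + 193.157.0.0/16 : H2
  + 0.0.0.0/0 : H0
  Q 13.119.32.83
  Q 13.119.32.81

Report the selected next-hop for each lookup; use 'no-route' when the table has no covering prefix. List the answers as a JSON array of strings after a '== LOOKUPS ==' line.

Trace:
  + 13.119.32.0/20 (H2) depth=20
  del 13.119.32.0/20 (clear depth 20)
  + 193.157.0.0/16 (H2) depth=16
  del 193.157.0.0/16 (clear depth 16)
  + 13.119.32.64/26 (H0) depth=26
  Q 60.154.245.188: descend 00 ; hops seen [∅] ; pick no-route
  + 193.157.0.0/16 (H0) depth=16
  Q 193.157.0.1: descend 1100000110011101 ; hops seen [H0] ; pick H0
  del 13.119.32.64/26 (clear depth 26)
  Q 193.157.7.211: descend 1100000110011101 ; hops seen [H0] ; pick H0
  + 192.0.0.0/6 (H2) depth=6
  + 13.119.32.81/32 (H0) depth=32
  + 0.0.0.0/3 (H0) depth=3
  Q 60.235.130.200: descend 00 ; hops seen [∅] ; pick no-route
  del 192.0.0.0/6 (clear depth 6)
  + 0.0.0.0/0 (H2) depth=0
  Q 13.119.32.81: descend 00001101011101110010000001010001 ; hops seen [H2,H0,H0] ; pick H0
  + 13.119.32.80/28 (H1) depth=28
  + 193.157.0.0/16 (H0) depth=16
  Q 13.119.32.81: descend 00001101011101110010000001010001 ; hops seen [H2,H0,H1,H0] ; pick H0
  Q 0.0.0.2: descend 0000 ; hops seen [H2,H0] ; pick H0
  + 193.157.114.128/28 (H1) depth=28
  Q 13.119.32.81: descend 00001101011101110010000001010001 ; hops seen [H2,H0,H1,H0] ; pick H0
  + 13.0.0.0/8 (H0) depth=8
  Q 3.3.252.188: descend 0000 ; hops seen [H2,H0] ; pick H0
  + 193.157.0.0/16 (H1) depth=16
  Q 193.157.114.128: descend 1100000110011101011100101000 ; hops seen [H2,H1,H1] ; pick H1
  + 193.157.114.128/28 (H0) depth=28
  + 13.112.0.0/12 (H1) depth=12
  Q 13.112.1.217: descend 0000110101110 ; hops seen [H2,H0,H0,H1] ; pick H1
  Q 13.119.32.80: descend 0000110101110111001000000101000 ; hops seen [H2,H0,H0,H1,H1] ; pick H1
  + 13.119.0.0/16 (H0) depth=16
  + 13.119.0.0/17 (H0) depth=17
  + 193.157.0.0/16 (H2) depth=16
  + 0.0.0.0/0 (H0) depth=0
  Q 13.119.32.83: descend 000011010111011100100000010100 ; hops seen [H0,H0,H0,H1,H0,H0,H1] ; pick H1
  Q 13.119.32.81: descend 00001101011101110010000001010001 ; hops seen [H0,H0,H0,H1,H0,H0,H1,H0] ; pick H0

== LOOKUPS ==
["no-route","H0","H0","no-route","H0","H0","H0","H0","H0","H1","H1","H1","H1","H0"]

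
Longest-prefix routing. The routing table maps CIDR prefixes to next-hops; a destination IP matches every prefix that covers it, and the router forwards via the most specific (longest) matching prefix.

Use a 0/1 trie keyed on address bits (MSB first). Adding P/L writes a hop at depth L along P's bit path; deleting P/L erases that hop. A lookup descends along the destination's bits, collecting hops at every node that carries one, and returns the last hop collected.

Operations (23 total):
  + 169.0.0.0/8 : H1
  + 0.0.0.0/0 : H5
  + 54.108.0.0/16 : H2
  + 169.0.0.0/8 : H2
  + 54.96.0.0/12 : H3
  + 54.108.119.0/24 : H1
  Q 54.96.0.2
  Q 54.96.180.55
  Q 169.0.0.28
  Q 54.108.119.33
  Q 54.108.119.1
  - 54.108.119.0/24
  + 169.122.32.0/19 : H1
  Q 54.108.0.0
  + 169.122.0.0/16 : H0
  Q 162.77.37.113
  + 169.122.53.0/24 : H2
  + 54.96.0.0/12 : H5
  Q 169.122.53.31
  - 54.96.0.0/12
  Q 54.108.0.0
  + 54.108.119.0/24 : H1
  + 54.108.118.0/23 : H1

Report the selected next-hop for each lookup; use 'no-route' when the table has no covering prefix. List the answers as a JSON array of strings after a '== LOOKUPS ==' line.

Process each operation:
  + 169.0.0.0/8 (H1) depth=8
  + 0.0.0.0/0 (H5) depth=0
  + 54.108.0.0/16 (H2) depth=16
  + 169.0.0.0/8 (H2) depth=8
  + 54.96.0.0/12 (H3) depth=12
  + 54.108.119.0/24 (H1) depth=24
  ? 54.96.0.2  path d0:H5→d1:-→d2:-→d3:-→d4:-→d5:-→d6:-→d7:-→d8:-→d9:-→d10:-→d11:-→d12:H3  best=H3
  ? 54.96.180.55  path d0:H5→d1:-→d2:-→d3:-→d4:-→d5:-→d6:-→d7:-→d8:-→d9:-→d10:-→d11:-→d12:H3  best=H3
  ? 169.0.0.28  path d0:H5→d1:-→d2:-→d3:-→d4:-→d5:-→d6:-→d7:-→d8:H2  best=H2
  ? 54.108.119.33  path d0:H5→d1:-→d2:-→d3:-→d4:-→d5:-→d6:-→d7:-→d8:-→d9:-→d10:-→d11:-→d12:H3→d13:-→d14:-→d15:-→d16:H2→d17:-→d18:-→d19:-→d20:-→d21:-→d22:-→d23:-→d24:H1  best=H1
  ? 54.108.119.1  path d0:H5→d1:-→d2:-→d3:-→d4:-→d5:-→d6:-→d7:-→d8:-→d9:-→d10:-→d11:-→d12:H3→d13:-→d14:-→d15:-→d16:H2→d17:-→d18:-→d19:-→d20:-→d21:-→d22:-→d23:-→d24:H1  best=H1
  del 54.108.119.0/24 (clear depth 24)
  + 169.122.32.0/19 (H1) depth=19
  ? 54.108.0.0  path d0:H5→d1:-→d2:-→d3:-→d4:-→d5:-→d6:-→d7:-→d8:-→d9:-→d10:-→d11:-→d12:H3→d13:-→d14:-→d15:-→d16:H2→d17:-  best=H2
  + 169.122.0.0/16 (H0) depth=16
  ? 162.77.37.113  path d0:H5→d1:-→d2:-→d3:-→d4:-  best=H5
  + 169.122.53.0/24 (H2) depth=24
  + 54.96.0.0/12 (H5) depth=12
  ? 169.122.53.31  path d0:H5→d1:-→d2:-→d3:-→d4:-→d5:-→d6:-→d7:-→d8:H2→d9:-→d10:-→d11:-→d12:-→d13:-→d14:-→d15:-→d16:H0→d17:-→d18:-→d19:H1→d20:-→d21:-→d22:-→d23:-→d24:H2  best=H2
  del 54.96.0.0/12 (clear depth 12)
  ? 54.108.0.0  path d0:H5→d1:-→d2:-→d3:-→d4:-→d5:-→d6:-→d7:-→d8:-→d9:-→d10:-→d11:-→d12:-→d13:-→d14:-→d15:-→d16:H2→d17:-  best=H2
  + 54.108.119.0/24 (H1) depth=24
  + 54.108.118.0/23 (H1) depth=23

== LOOKUPS ==
["H3","H3","H2","H1","H1","H2","H5","H2","H2"]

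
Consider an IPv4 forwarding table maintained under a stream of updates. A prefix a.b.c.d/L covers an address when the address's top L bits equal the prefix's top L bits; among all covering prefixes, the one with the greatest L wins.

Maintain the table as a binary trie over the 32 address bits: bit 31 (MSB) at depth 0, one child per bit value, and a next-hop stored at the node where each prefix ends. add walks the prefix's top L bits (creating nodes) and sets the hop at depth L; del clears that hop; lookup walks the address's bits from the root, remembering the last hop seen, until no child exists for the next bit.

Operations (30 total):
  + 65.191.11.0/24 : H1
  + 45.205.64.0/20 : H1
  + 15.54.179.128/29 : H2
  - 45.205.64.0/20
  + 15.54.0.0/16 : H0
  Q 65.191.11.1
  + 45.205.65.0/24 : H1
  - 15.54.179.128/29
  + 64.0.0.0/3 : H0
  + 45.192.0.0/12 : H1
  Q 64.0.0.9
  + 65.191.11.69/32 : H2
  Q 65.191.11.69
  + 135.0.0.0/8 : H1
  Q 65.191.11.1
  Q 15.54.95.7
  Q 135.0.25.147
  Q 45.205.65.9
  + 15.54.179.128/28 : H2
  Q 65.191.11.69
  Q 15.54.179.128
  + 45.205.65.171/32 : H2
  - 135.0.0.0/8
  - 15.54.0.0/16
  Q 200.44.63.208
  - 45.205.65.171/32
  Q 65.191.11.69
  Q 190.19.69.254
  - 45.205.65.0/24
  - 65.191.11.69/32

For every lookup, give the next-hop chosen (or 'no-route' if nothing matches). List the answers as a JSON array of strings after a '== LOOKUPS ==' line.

Trace:
  add 65.191.11.0/24 -> H1 at depth 24
  add 45.205.64.0/20 -> H1 at depth 20
  add 15.54.179.128/29 -> H2 at depth 29
  del 45.205.64.0/20 (clear depth 20)
  add 15.54.0.0/16 -> H0 at depth 16
  Q 65.191.11.1: descend 010000011011111100001011 ; hops seen [H1] ; pick H1
  add 45.205.65.0/24 -> H1 at depth 24
  del 15.54.179.128/29 (clear depth 29)
  add 64.0.0.0/3 -> H0 at depth 3
  add 45.192.0.0/12 -> H1 at depth 12
  Q 64.0.0.9: descend 0100000 ; hops seen [H0] ; pick H0
  add 65.191.11.69/32 -> H2 at depth 32
  Q 65.191.11.69: descend 01000001101111110000101101000101 ; hops seen [H0,H1,H2] ; pick H2
  add 135.0.0.0/8 -> H1 at depth 8
  Q 65.191.11.1: descend 0100000110111111000010110 ; hops seen [H0,H1] ; pick H1
  Q 15.54.95.7: descend 0000111100110110 ; hops seen [H0] ; pick H0
  Q 135.0.25.147: descend 10000111 ; hops seen [H1] ; pick H1
  Q 45.205.65.9: descend 001011011100110101000001 ; hops seen [H1,H1] ; pick H1
  add 15.54.179.128/28 -> H2 at depth 28
  Q 65.191.11.69: descend 01000001101111110000101101000101 ; hops seen [H0,H1,H2] ; pick H2
  Q 15.54.179.128: descend 00001111001101101011001110000 ; hops seen [H0,H2] ; pick H2
  add 45.205.65.171/32 -> H2 at depth 32
  del 135.0.0.0/8 (clear depth 8)
  del 15.54.0.0/16 (clear depth 16)
  Q 200.44.63.208: descend 1 ; hops seen [∅] ; pick no-route
  del 45.205.65.171/32 (clear depth 32)
  Q 65.191.11.69: descend 01000001101111110000101101000101 ; hops seen [H0,H1,H2] ; pick H2
  Q 190.19.69.254: descend 10 ; hops seen [∅] ; pick no-route
  del 45.205.65.0/24 (clear depth 24)
  del 65.191.11.69/32 (clear depth 32)

== LOOKUPS ==
["H1","H0","H2","H1","H0","H1","H1","H2","H2","no-route","H2","no-route"]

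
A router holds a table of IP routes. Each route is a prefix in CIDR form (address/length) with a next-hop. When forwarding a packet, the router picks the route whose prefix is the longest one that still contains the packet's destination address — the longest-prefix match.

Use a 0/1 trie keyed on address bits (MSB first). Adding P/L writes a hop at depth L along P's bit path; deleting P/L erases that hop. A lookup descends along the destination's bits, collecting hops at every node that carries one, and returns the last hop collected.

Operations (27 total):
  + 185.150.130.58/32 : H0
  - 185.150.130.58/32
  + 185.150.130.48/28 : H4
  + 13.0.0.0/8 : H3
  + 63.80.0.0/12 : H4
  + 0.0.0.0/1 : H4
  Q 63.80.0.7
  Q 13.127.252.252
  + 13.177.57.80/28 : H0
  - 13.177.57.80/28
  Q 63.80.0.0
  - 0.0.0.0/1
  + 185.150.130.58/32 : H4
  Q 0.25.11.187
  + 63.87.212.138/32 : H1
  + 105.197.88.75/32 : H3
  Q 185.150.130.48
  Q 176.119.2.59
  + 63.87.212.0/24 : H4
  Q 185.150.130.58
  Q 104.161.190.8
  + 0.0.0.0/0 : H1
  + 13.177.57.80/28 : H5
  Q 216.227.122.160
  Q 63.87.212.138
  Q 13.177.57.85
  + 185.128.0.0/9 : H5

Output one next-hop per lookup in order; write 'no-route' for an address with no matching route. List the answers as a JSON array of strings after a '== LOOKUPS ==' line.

Process each operation:
  + 185.150.130.58/32 (H0) depth=32
  - 185.150.130.58/32 clear@32
  + 185.150.130.48/28 (H4) depth=28
  + 13.0.0.0/8 (H3) depth=8
  + 63.80.0.0/12 (H4) depth=12
  + 0.0.0.0/1 (H4) depth=1
  ? 63.80.0.7  path d0:-→d1:H4→d2:-→d3:-→d4:-→d5:-→d6:-→d7:-→d8:-→d9:-→d10:-→d11:-→d12:H4  best=H4
  ? 13.127.252.252  path d0:-→d1:H4→d2:-→d3:-→d4:-→d5:-→d6:-→d7:-→d8:H3  best=H3
  + 13.177.57.80/28 (H0) depth=28
  - 13.177.57.80/28 clear@28
  ? 63.80.0.0  path d0:-→d1:H4→d2:-→d3:-→d4:-→d5:-→d6:-→d7:-→d8:-→d9:-→d10:-→d11:-→d12:H4  best=H4
  - 0.0.0.0/1 clear@1
  + 185.150.130.58/32 (H4) depth=32
  ? 0.25.11.187  path d0:-→d1:-→d2:-→d3:-→d4:-  best=no-route
  + 63.87.212.138/32 (H1) depth=32
  + 105.197.88.75/32 (H3) depth=32
  ? 185.150.130.48  path d0:-→d1:-→d2:-→d3:-→d4:-→d5:-→d6:-→d7:-→d8:-→d9:-→d10:-→d11:-→d12:-→d13:-→d14:-→d15:-→d16:-→d17:-→d18:-→d19:-→d20:-→d21:-→d22:-→d23:-→d24:-→d25:-→d26:-→d27:-→d28:H4  best=H4
  ? 176.119.2.59  path d0:-→d1:-→d2:-→d3:-→d4:-  best=no-route
  + 63.87.212.0/24 (H4) depth=24
  ? 185.150.130.58  path d0:-→d1:-→d2:-→d3:-→d4:-→d5:-→d6:-→d7:-→d8:-→d9:-→d10:-→d11:-→d12:-→d13:-→d14:-→d15:-→d16:-→d17:-→d18:-→d19:-→d20:-→d21:-→d22:-→d23:-→d24:-→d25:-→d26:-→d27:-→d28:H4→d29:-→d30:-→d31:-→d32:H4  best=H4
  ? 104.161.190.8  path d0:-→d1:-→d2:-→d3:-→d4:-→d5:-→d6:-→d7:-  best=no-route
  + 0.0.0.0/0 (H1) depth=0
  + 13.177.57.80/28 (H5) depth=28
  ? 216.227.122.160  path d0:H1→d1:-  best=H1
  ? 63.87.212.138  path d0:H1→d1:-→d2:-→d3:-→d4:-→d5:-→d6:-→d7:-→d8:-→d9:-→d10:-→d11:-→d12:H4→d13:-→d14:-→d15:-→d16:-→d17:-→d18:-→d19:-→d20:-→d21:-→d22:-→d23:-→d24:H4→d25:-→d26:-→d27:-→d28:-→d29:-→d30:-→d31:-→d32:H1  best=H1
  ? 13.177.57.85  path d0:H1→d1:-→d2:-→d3:-→d4:-→d5:-→d6:-→d7:-→d8:H3→d9:-→d10:-→d11:-→d12:-→d13:-→d14:-→d15:-→d16:-→d17:-→d18:-→d19:-→d20:-→d21:-→d22:-→d23:-→d24:-→d25:-→d26:-→d27:-→d28:H5  best=H5
  + 185.128.0.0/9 (H5) depth=9

== LOOKUPS ==
["H4","H3","H4","no-route","H4","no-route","H4","no-route","H1","H1","H5"]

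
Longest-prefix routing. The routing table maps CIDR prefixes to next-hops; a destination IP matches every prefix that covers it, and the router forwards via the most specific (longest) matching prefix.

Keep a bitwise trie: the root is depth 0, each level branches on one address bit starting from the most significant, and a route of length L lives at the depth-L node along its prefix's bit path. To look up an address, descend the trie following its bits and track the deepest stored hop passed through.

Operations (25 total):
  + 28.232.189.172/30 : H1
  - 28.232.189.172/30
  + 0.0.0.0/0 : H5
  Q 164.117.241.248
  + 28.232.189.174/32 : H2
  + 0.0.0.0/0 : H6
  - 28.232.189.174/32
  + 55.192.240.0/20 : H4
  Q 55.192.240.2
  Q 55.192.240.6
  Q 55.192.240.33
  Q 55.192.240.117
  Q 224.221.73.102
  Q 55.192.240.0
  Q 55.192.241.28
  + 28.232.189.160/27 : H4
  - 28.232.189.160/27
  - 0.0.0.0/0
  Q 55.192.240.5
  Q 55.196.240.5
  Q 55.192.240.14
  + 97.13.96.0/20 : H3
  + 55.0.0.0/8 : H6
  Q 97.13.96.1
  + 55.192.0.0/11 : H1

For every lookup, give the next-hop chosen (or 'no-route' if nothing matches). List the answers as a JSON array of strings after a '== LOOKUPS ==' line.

Process each operation:
  add 28.232.189.172/30 -> H1 at depth 30
  del 28.232.189.172/30 (clear depth 30)
  add 0.0.0.0/0 -> H5 at depth 0
  ? 164.117.241.248  path d0:H5  best=H5
  add 28.232.189.174/32 -> H2 at depth 32
  add 0.0.0.0/0 -> H6 at depth 0
  del 28.232.189.174/32 (clear depth 32)
  add 55.192.240.0/20 -> H4 at depth 20
  ? 55.192.240.2  path d0:H6→d1:-→d2:-→d3:-→d4:-→d5:-→d6:-→d7:-→d8:-→d9:-→d10:-→d11:-→d12:-→d13:-→d14:-→d15:-→d16:-→d17:-→d18:-→d19:-→d20:H4  best=H4
  ? 55.192.240.6  path d0:H6→d1:-→d2:-→d3:-→d4:-→d5:-→d6:-→d7:-→d8:-→d9:-→d10:-→d11:-→d12:-→d13:-→d14:-→d15:-→d16:-→d17:-→d18:-→d19:-→d20:H4  best=H4
  ? 55.192.240.33  path d0:H6→d1:-→d2:-→d3:-→d4:-→d5:-→d6:-→d7:-→d8:-→d9:-→d10:-→d11:-→d12:-→d13:-→d14:-→d15:-→d16:-→d17:-→d18:-→d19:-→d20:H4  best=H4
  ? 55.192.240.117  path d0:H6→d1:-→d2:-→d3:-→d4:-→d5:-→d6:-→d7:-→d8:-→d9:-→d10:-→d11:-→d12:-→d13:-→d14:-→d15:-→d16:-→d17:-→d18:-→d19:-→d20:H4  best=H4
  ? 224.221.73.102  path d0:H6  best=H6
  ? 55.192.240.0  path d0:H6→d1:-→d2:-→d3:-→d4:-→d5:-→d6:-→d7:-→d8:-→d9:-→d10:-→d11:-→d12:-→d13:-→d14:-→d15:-→d16:-→d17:-→d18:-→d19:-→d20:H4  best=H4
  ? 55.192.241.28  path d0:H6→d1:-→d2:-→d3:-→d4:-→d5:-→d6:-→d7:-→d8:-→d9:-→d10:-→d11:-→d12:-→d13:-→d14:-→d15:-→d16:-→d17:-→d18:-→d19:-→d20:H4  best=H4
  add 28.232.189.160/27 -> H4 at depth 27
  del 28.232.189.160/27 (clear depth 27)
  del 0.0.0.0/0 (clear depth 0)
  ? 55.192.240.5  path d0:-→d1:-→d2:-→d3:-→d4:-→d5:-→d6:-→d7:-→d8:-→d9:-→d10:-→d11:-→d12:-→d13:-→d14:-→d15:-→d16:-→d17:-→d18:-→d19:-→d20:H4  best=H4
  ? 55.196.240.5  path d0:-→d1:-→d2:-→d3:-→d4:-→d5:-→d6:-→d7:-→d8:-→d9:-→d10:-→d11:-→d12:-→d13:-  best=no-route
  ? 55.192.240.14  path d0:-→d1:-→d2:-→d3:-→d4:-→d5:-→d6:-→d7:-→d8:-→d9:-→d10:-→d11:-→d12:-→d13:-→d14:-→d15:-→d16:-→d17:-→d18:-→d19:-→d20:H4  best=H4
  add 97.13.96.0/20 -> H3 at depth 20
  add 55.0.0.0/8 -> H6 at depth 8
  ? 97.13.96.1  path d0:-→d1:-→d2:-→d3:-→d4:-→d5:-→d6:-→d7:-→d8:-→d9:-→d10:-→d11:-→d12:-→d13:-→d14:-→d15:-→d16:-→d17:-→d18:-→d19:-→d20:H3  best=H3
  add 55.192.0.0/11 -> H1 at depth 11

== LOOKUPS ==
["H5","H4","H4","H4","H4","H6","H4","H4","H4","no-route","H4","H3"]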